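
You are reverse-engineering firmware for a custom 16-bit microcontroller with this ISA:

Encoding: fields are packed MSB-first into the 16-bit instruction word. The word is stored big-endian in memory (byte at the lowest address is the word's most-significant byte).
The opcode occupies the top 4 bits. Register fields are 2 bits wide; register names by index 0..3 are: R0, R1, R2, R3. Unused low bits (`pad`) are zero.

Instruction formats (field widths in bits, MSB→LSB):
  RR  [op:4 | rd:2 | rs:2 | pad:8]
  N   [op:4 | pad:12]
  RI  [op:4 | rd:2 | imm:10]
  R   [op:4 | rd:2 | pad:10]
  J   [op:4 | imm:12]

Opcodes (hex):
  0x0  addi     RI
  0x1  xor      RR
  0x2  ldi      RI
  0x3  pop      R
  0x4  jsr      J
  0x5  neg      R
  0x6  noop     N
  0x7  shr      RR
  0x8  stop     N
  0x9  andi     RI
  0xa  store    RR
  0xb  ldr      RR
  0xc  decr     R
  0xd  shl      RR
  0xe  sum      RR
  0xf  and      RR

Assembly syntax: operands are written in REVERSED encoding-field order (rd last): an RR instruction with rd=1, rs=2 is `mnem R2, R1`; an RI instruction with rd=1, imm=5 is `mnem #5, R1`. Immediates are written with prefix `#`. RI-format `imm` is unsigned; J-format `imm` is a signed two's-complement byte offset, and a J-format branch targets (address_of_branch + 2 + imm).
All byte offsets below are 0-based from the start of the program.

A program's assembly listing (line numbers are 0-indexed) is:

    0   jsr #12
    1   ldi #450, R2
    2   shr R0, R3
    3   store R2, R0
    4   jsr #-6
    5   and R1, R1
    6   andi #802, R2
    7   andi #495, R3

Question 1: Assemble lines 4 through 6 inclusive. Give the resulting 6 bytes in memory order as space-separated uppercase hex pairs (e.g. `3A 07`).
4F FA F5 00 9B 22

line 4 (jsr): pack op=0x4:4|imm=-6:12 = 0x4ffa; big→ 4f fa
line 5 (and): pack op=0xf:4|rd=1:2|rs=1:2|pad=0:8 = 0xf500; big→ f5 00
line 6 (andi): pack op=0x9:4|rd=2:2|imm=802:10 = 0x9b22; big→ 9b 22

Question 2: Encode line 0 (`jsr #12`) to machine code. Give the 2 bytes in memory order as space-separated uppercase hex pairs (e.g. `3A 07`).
0. jsr fields op=0x4:4|imm=12:12 → word 400ch → 40 0c

40 0C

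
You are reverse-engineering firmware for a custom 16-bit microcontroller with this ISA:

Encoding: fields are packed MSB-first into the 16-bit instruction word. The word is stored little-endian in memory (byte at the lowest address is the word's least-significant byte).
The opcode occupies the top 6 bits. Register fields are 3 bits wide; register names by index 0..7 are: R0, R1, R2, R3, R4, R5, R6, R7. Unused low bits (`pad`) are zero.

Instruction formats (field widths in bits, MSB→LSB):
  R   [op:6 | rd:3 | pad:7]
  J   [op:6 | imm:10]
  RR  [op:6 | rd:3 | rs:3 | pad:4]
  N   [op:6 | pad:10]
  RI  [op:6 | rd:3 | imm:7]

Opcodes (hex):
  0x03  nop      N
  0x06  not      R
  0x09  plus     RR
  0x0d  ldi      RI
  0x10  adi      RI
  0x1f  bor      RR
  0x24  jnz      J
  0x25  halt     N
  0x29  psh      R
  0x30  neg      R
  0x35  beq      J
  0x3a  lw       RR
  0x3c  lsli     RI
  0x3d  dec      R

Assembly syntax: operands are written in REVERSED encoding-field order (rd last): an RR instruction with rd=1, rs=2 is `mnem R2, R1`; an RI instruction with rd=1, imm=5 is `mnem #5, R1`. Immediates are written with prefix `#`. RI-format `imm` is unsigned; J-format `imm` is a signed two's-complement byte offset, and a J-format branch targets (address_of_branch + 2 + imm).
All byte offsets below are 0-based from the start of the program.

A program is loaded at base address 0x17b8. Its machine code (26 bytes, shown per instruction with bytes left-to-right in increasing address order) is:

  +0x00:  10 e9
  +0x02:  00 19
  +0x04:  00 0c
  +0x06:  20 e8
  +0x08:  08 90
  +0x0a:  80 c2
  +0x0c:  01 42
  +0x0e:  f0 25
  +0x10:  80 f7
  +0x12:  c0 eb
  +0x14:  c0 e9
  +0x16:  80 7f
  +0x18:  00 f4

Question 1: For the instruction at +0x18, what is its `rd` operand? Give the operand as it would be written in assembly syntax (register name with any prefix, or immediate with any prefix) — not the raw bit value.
R0

off 0x18: read 00 f4 as little → 0xf400
  opcode bits[15:10]=0x3d: dec/R
  [9:7] rd=0 = R0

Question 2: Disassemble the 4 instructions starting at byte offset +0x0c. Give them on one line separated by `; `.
@+0c  little-endian(01 42) = 0x4201
  opcode bits[15:10]=0x10: adi/RI
  rd@[9:7]=0x4 ⇒ R4
  imm@[6:0]=0x1 ⇒ #1
@+0e  little-endian(f0 25) = 0x25f0
  opcode bits[15:10]=0x9: plus/RR
  rd@[9:7]=0x3 ⇒ R3
  rs@[6:4]=0x7 ⇒ R7
@+10  little-endian(80 f7) = 0xf780
  opcode bits[15:10]=0x3d: dec/R
  rd@[9:7]=0x7 ⇒ R7
@+12  little-endian(c0 eb) = 0xebc0
  opcode bits[15:10]=0x3a: lw/RR
  rd@[9:7]=0x7 ⇒ R7
  rs@[6:4]=0x4 ⇒ R4

adi #1, R4; plus R7, R3; dec R7; lw R4, R7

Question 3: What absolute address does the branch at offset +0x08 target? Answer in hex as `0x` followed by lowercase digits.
+0x08: 08 90 ⇒ word 0x9008 (little)
  top 6b → 0x24 → jnz [J]
  imm@[9:0]=0x8 ⇒ #8
  target = base 0x17b8 + off 0x08 + 2 + imm 8 = 0x17ca

0x17ca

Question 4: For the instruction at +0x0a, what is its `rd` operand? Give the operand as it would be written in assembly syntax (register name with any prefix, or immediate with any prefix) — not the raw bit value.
+0x0a: 80 c2 ⇒ word 0xc280 (little)
  op=0xc280>>10=0x30 ⇒ neg (R)
  rd@[9:7]=0x5 ⇒ R5

R5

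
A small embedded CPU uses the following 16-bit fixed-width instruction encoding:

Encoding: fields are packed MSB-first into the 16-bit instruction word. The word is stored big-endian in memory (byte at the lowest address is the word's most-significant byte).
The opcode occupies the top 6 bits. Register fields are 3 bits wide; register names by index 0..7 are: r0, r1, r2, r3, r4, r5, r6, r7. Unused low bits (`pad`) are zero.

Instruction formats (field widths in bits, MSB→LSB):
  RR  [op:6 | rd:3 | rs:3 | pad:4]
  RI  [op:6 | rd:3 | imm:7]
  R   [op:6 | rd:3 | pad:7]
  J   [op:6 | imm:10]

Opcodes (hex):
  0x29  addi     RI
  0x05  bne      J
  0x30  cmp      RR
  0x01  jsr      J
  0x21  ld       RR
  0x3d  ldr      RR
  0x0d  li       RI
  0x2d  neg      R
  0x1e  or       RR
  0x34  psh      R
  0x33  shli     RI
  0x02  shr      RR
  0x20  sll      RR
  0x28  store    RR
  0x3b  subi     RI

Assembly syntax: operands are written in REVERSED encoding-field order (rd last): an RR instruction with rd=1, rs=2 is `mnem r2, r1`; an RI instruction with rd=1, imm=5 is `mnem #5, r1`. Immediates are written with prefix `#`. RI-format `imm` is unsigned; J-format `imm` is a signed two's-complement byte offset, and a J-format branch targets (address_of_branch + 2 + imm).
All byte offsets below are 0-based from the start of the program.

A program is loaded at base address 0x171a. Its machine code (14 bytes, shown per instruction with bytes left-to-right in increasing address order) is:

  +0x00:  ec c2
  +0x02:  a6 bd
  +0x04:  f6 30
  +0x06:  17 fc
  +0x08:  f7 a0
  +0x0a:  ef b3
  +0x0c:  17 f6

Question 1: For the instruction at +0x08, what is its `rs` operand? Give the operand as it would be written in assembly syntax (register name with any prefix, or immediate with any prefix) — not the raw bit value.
+0x08: f7 a0 ⇒ word 0xf7a0 (big)
  opcode bits[15:10]=0x3d: ldr/RR
  [9:7] rd=7 = r7
  [6:4] rs=2 = r2

r2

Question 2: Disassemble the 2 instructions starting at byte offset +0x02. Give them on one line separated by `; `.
@+02  big-endian(a6 bd) = 0xa6bd
  top 6b → 0x29 → addi [RI]
  rd@[9:7]=0x5 ⇒ r5
  imm@[6:0]=0x3d ⇒ #61
@+04  big-endian(f6 30) = 0xf630
  top 6b → 0x3d → ldr [RR]
  rd@[9:7]=0x4 ⇒ r4
  rs@[6:4]=0x3 ⇒ r3

addi #61, r5; ldr r3, r4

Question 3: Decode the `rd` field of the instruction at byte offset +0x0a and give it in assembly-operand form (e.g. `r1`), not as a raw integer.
r7

@+0a  big-endian(ef b3) = 0xefb3
  opcode bits[15:10]=0x3b: subi/RI
  [9:7] rd=7 = r7
  [6:0] imm=51 = #51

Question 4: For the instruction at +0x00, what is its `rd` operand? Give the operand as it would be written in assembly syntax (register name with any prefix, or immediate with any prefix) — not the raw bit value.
r1

[00] ec c2 → 0xecc2
  op=0xecc2>>10=0x3b ⇒ subi (RI)
  rd@[9:7]=0x1 ⇒ r1
  imm@[6:0]=0x42 ⇒ #66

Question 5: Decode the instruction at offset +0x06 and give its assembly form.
bne #-4

[06] 17 fc → 0x17fc
  op=0x17fc>>10=0x5 ⇒ bne (J)
  [9:0] imm=1020 (s10→-4) = #-4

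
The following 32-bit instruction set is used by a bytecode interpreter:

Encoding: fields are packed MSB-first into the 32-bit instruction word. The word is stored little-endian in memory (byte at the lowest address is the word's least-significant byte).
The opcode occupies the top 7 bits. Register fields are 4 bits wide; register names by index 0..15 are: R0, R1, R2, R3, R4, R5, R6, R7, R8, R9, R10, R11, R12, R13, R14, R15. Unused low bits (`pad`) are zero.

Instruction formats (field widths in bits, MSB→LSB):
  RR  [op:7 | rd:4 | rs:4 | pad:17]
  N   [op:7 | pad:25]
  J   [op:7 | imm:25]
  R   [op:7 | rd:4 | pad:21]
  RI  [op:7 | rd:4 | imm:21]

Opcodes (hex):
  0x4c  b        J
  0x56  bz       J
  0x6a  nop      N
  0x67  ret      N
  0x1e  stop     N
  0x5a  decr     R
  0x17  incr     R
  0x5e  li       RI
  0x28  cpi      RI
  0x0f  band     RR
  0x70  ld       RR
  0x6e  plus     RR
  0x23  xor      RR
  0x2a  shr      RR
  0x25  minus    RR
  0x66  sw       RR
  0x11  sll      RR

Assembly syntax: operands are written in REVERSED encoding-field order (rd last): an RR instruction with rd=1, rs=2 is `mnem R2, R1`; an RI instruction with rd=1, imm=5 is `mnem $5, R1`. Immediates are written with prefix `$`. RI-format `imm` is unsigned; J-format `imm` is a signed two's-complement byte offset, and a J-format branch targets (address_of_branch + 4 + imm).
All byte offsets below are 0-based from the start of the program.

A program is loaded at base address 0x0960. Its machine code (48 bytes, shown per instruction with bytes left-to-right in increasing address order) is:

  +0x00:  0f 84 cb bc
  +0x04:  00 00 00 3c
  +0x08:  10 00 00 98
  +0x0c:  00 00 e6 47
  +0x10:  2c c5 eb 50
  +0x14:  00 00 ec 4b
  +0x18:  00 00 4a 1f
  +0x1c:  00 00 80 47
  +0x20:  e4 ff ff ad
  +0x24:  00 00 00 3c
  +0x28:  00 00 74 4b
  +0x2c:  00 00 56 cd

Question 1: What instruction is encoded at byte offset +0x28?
[28] 00 00 74 4b → 0x4b740000
  op=0x4b740000>>25=0x25 ⇒ minus (RR)
  [24:21] rd=11 = R11
  [20:17] rs=10 = R10

minus R10, R11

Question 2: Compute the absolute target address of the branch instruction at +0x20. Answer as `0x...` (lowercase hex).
+0x20: e4 ff ff ad ⇒ word 0xadffffe4 (little)
  op=0xadffffe4>>25=0x56 ⇒ bz (J)
  imm: (w>>0)&0x1ffffff=0x1ffffe4 (s25→-28) → $-28
  target = base 0x0960 + off 0x20 + 4 + imm -28 = 0x0968

0x0968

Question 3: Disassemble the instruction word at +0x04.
@+04  little-endian(00 00 00 3c) = 0x3c000000
  op=0x3c000000>>25=0x1e ⇒ stop (N)

stop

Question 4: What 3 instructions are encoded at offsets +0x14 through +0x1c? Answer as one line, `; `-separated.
+0x14: 00 00 ec 4b ⇒ word 0x4bec0000 (little)
  top 7b → 0x25 → minus [RR]
  rd@[24:21]=0xf ⇒ R15
  rs@[20:17]=0x6 ⇒ R6
+0x18: 00 00 4a 1f ⇒ word 0x1f4a0000 (little)
  top 7b → 0xf → band [RR]
  rd@[24:21]=0xa ⇒ R10
  rs@[20:17]=0x5 ⇒ R5
+0x1c: 00 00 80 47 ⇒ word 0x47800000 (little)
  top 7b → 0x23 → xor [RR]
  rd@[24:21]=0xc ⇒ R12
  rs@[20:17]=0x0 ⇒ R0

minus R6, R15; band R5, R10; xor R0, R12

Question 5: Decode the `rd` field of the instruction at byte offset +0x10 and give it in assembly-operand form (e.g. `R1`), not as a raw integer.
R7

[10] 2c c5 eb 50 → 0x50ebc52c
  top 7b → 0x28 → cpi [RI]
  rd: (w>>21)&0xf=0x7 → R7
  imm: (w>>0)&0x1fffff=0xbc52c → $771372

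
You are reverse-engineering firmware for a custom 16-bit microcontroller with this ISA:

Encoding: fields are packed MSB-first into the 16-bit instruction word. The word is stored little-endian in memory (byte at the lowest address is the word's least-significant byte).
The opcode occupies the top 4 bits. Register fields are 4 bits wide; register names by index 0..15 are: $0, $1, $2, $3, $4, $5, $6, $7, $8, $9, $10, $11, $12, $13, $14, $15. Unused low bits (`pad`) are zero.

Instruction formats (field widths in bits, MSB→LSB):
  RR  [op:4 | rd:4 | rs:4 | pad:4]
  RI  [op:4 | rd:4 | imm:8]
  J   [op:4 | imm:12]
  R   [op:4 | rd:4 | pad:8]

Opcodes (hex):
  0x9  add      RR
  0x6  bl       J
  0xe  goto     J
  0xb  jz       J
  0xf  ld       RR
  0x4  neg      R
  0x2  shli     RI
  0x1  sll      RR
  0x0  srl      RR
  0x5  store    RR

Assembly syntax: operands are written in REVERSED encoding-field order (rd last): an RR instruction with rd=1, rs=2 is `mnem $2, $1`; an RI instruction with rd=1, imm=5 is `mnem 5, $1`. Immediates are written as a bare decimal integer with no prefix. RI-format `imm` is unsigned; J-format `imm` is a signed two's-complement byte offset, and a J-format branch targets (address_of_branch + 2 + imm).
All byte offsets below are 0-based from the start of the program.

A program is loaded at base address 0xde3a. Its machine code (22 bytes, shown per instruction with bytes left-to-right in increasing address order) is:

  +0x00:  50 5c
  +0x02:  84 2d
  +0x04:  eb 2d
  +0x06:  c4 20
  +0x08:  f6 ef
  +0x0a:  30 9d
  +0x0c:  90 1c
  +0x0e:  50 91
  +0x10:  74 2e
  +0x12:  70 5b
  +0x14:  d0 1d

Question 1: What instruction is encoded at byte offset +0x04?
shli 235, $13

+0x04: eb 2d ⇒ word 0x2deb (little)
  opcode bits[15:12]=0x2: shli/RI
  [11:8] rd=13 = $13
  [7:0] imm=235 = 235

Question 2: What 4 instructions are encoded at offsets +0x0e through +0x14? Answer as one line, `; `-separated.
add $5, $1; shli 116, $14; store $7, $11; sll $13, $13

+0x0e: 50 91 ⇒ word 0x9150 (little)
  op=0x9150>>12=0x9 ⇒ add (RR)
  rd@[11:8]=0x1 ⇒ $1
  rs@[7:4]=0x5 ⇒ $5
+0x10: 74 2e ⇒ word 0x2e74 (little)
  op=0x2e74>>12=0x2 ⇒ shli (RI)
  rd@[11:8]=0xe ⇒ $14
  imm@[7:0]=0x74 ⇒ 116
+0x12: 70 5b ⇒ word 0x5b70 (little)
  op=0x5b70>>12=0x5 ⇒ store (RR)
  rd@[11:8]=0xb ⇒ $11
  rs@[7:4]=0x7 ⇒ $7
+0x14: d0 1d ⇒ word 0x1dd0 (little)
  op=0x1dd0>>12=0x1 ⇒ sll (RR)
  rd@[11:8]=0xd ⇒ $13
  rs@[7:4]=0xd ⇒ $13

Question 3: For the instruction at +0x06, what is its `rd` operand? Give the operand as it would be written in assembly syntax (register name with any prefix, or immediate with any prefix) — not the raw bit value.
$0

@+06  little-endian(c4 20) = 0x20c4
  opcode bits[15:12]=0x2: shli/RI
  rd@[11:8]=0x0 ⇒ $0
  imm@[7:0]=0xc4 ⇒ 196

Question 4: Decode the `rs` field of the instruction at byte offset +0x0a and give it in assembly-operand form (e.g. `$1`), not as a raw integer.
off 0x0a: read 30 9d as little → 0x9d30
  op=0x9d30>>12=0x9 ⇒ add (RR)
  rd@[11:8]=0xd ⇒ $13
  rs@[7:4]=0x3 ⇒ $3

$3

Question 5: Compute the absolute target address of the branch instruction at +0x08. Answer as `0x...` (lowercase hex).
0xde3a

off 0x08: read f6 ef as little → 0xeff6
  top 4b → 0xe → goto [J]
  imm@[11:0]=0xff6 (s12→-10) ⇒ -10
  target = base 0xde3a + off 0x08 + 2 + imm -10 = 0xde3a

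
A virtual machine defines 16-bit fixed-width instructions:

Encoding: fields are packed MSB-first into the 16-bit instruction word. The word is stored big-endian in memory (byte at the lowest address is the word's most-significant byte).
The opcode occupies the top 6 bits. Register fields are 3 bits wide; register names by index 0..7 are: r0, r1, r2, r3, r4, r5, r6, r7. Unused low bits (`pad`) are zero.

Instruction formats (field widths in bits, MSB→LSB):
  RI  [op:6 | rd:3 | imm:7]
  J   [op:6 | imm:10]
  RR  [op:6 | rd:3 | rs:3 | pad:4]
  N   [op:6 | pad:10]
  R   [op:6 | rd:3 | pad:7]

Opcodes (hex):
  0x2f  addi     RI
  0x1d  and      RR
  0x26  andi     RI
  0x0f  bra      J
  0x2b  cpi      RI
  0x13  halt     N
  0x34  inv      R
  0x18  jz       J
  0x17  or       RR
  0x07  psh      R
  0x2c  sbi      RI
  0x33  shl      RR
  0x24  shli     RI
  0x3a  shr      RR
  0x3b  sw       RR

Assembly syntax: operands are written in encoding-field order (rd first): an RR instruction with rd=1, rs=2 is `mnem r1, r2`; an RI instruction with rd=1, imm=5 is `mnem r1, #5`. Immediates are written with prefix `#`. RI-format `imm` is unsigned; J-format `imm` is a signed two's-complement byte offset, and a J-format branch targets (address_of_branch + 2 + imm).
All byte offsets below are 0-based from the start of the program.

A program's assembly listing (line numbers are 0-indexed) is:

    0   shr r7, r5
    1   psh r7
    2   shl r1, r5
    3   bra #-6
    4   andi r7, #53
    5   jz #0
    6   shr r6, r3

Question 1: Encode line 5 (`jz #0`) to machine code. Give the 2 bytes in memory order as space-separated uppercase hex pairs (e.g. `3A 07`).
60 00

L5: jz op=0x18:6|imm=0:10 ⇒ 0x6000 ⇒ big 60 00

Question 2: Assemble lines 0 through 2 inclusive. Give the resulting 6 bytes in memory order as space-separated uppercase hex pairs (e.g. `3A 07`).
EB D0 1F 80 CC D0

line 0 (shr): pack op=0x3a:6|rd=7:3|rs=5:3|pad=0:4 = 0xebd0; big→ eb d0
line 1 (psh): pack op=0x7:6|rd=7:3|pad=0:7 = 0x1f80; big→ 1f 80
line 2 (shl): pack op=0x33:6|rd=1:3|rs=5:3|pad=0:4 = 0xccd0; big→ cc d0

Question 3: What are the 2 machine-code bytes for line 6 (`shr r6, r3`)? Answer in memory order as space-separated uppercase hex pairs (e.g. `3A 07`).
EB 30

line 6 (shr): pack op=0x3a:6|rd=6:3|rs=3:3|pad=0:4 = 0xeb30; big→ eb 30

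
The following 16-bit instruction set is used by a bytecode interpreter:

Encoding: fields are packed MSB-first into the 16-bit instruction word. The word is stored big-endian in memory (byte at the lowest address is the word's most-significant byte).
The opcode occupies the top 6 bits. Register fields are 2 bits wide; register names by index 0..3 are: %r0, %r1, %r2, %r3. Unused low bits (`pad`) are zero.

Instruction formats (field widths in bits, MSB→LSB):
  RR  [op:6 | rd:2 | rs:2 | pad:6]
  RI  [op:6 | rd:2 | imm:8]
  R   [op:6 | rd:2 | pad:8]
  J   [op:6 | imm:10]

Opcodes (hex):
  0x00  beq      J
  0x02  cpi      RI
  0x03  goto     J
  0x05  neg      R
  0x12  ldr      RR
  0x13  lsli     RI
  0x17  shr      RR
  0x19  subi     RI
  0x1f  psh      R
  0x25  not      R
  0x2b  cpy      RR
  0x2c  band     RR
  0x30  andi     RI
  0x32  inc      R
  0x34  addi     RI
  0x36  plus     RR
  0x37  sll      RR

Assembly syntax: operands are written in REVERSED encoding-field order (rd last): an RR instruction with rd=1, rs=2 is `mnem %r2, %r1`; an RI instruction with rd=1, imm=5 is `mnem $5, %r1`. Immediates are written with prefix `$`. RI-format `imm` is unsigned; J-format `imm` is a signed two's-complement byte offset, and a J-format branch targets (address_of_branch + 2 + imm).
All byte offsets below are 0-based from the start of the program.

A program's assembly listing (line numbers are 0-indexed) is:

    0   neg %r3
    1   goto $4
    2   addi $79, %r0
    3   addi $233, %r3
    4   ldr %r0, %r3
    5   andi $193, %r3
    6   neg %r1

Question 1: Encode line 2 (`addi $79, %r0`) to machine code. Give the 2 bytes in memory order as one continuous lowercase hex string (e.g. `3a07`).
d04f

L2: addi op=0x34:6|rd=0:2|imm=79:8 ⇒ 0xd04f ⇒ big d0 4f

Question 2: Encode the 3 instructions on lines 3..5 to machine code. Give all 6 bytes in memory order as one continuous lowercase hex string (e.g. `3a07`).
d3e94b00c3c1

L3: addi op=0x34:6|rd=3:2|imm=233:8 ⇒ 0xd3e9 ⇒ big d3 e9
L4: ldr op=0x12:6|rd=3:2|rs=0:2|pad=0:6 ⇒ 0x4b00 ⇒ big 4b 00
L5: andi op=0x30:6|rd=3:2|imm=193:8 ⇒ 0xc3c1 ⇒ big c3 c1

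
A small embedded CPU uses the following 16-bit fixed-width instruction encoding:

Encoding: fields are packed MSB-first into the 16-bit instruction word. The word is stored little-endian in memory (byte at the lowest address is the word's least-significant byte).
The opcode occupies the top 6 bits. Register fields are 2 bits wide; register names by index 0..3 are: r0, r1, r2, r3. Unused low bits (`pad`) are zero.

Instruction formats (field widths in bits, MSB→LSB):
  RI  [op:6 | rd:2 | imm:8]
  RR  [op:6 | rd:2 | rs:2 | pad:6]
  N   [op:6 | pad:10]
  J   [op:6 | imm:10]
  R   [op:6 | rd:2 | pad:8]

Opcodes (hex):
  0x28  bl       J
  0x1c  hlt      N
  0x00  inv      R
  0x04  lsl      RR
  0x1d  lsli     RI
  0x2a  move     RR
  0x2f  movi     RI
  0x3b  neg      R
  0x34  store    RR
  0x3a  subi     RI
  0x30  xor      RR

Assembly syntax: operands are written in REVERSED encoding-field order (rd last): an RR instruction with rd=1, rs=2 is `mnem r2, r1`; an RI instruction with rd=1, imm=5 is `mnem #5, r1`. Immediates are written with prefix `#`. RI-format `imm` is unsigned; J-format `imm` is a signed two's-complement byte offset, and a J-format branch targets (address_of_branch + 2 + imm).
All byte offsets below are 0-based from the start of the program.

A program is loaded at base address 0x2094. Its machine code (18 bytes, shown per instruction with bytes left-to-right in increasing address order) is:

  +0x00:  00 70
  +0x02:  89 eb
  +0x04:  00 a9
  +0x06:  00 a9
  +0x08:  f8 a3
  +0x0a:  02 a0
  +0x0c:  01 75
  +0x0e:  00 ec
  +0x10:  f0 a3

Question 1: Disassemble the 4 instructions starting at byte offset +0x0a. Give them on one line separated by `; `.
+0x0a: 02 a0 ⇒ word 0xa002 (little)
  top 6b → 0x28 → bl [J]
  [9:0] imm=2 = #2
+0x0c: 01 75 ⇒ word 0x7501 (little)
  top 6b → 0x1d → lsli [RI]
  [9:8] rd=1 = r1
  [7:0] imm=1 = #1
+0x0e: 00 ec ⇒ word 0xec00 (little)
  top 6b → 0x3b → neg [R]
  [9:8] rd=0 = r0
+0x10: f0 a3 ⇒ word 0xa3f0 (little)
  top 6b → 0x28 → bl [J]
  [9:0] imm=1008 (s10→-16) = #-16

bl #2; lsli #1, r1; neg r0; bl #-16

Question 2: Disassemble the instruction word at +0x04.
move r0, r1

@+04  little-endian(00 a9) = 0xa900
  op=0xa900>>10=0x2a ⇒ move (RR)
  rd: (w>>8)&0x3=0x1 → r1
  rs: (w>>6)&0x3=0x0 → r0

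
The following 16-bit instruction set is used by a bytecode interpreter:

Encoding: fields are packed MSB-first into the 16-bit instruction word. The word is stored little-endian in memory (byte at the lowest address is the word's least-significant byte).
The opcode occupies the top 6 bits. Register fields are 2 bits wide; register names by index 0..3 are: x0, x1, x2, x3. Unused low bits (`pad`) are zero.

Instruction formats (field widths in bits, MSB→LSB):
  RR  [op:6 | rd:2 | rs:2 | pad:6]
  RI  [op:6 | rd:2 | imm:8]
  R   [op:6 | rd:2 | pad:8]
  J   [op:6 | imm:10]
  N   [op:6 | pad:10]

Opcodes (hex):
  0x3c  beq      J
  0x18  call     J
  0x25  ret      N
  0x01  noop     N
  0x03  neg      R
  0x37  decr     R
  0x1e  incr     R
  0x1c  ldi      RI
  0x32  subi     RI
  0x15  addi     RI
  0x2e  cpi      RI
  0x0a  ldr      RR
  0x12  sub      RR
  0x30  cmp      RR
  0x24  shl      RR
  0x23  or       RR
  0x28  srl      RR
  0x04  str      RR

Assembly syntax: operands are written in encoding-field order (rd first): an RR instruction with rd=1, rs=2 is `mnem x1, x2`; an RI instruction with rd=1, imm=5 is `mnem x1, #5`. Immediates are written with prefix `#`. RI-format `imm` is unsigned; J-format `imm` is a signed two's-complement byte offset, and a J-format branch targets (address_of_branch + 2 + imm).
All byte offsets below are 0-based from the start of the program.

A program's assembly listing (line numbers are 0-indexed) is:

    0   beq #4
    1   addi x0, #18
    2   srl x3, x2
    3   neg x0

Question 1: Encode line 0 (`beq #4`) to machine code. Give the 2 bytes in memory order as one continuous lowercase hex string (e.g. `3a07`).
04f0

0. beq fields op=0x3c:6|imm=4:10 → word f004h → 04 f0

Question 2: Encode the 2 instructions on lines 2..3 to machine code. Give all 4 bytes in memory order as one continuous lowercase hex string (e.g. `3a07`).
L2: srl op=0x28:6|rd=3:2|rs=2:2|pad=0:6 ⇒ 0xa380 ⇒ little 80 a3
L3: neg op=0x3:6|rd=0:2|pad=0:8 ⇒ 0x0c00 ⇒ little 00 0c

80a3000c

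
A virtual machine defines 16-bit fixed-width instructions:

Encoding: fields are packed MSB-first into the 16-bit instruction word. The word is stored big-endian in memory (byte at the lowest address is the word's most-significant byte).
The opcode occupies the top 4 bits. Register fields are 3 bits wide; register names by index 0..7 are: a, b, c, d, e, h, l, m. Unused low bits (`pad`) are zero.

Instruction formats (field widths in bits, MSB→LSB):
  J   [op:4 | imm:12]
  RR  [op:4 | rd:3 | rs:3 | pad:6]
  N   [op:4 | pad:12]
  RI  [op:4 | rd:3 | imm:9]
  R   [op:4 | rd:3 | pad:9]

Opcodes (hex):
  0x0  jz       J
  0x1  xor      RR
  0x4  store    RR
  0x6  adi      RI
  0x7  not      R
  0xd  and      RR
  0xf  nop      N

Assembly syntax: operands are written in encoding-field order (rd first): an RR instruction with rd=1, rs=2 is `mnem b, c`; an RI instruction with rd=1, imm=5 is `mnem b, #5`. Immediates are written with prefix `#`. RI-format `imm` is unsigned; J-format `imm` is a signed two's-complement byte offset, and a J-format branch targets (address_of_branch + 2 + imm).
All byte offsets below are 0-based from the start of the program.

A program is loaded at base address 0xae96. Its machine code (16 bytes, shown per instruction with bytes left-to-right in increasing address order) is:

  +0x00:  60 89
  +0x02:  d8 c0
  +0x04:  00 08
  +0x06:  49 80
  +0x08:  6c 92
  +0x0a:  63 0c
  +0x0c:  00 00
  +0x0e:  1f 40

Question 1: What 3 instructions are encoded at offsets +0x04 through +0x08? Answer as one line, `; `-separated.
@+04  big-endian(00 08) = 0x0008
  op=0x0008>>12=0x0 ⇒ jz (J)
  [11:0] imm=8 = #8
@+06  big-endian(49 80) = 0x4980
  op=0x4980>>12=0x4 ⇒ store (RR)
  [11:9] rd=4 = e
  [8:6] rs=6 = l
@+08  big-endian(6c 92) = 0x6c92
  op=0x6c92>>12=0x6 ⇒ adi (RI)
  [11:9] rd=6 = l
  [8:0] imm=146 = #146

jz #8; store e, l; adi l, #146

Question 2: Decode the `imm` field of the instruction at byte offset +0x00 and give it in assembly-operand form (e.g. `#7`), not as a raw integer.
+0x00: 60 89 ⇒ word 0x6089 (big)
  opcode bits[15:12]=0x6: adi/RI
  rd: (w>>9)&0x7=0x0 → a
  imm: (w>>0)&0x1ff=0x89 → #137

#137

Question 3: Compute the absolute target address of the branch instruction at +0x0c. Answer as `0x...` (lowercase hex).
+0x0c: 00 00 ⇒ word 0x0000 (big)
  opcode bits[15:12]=0x0: jz/J
  [11:0] imm=0 = #0
  target = base 0xae96 + off 0x0c + 2 + imm 0 = 0xaea4

0xaea4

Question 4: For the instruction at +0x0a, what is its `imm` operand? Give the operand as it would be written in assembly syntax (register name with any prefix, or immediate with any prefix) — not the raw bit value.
off 0x0a: read 63 0c as big → 0x630c
  opcode bits[15:12]=0x6: adi/RI
  rd: (w>>9)&0x7=0x1 → b
  imm: (w>>0)&0x1ff=0x10c → #268

#268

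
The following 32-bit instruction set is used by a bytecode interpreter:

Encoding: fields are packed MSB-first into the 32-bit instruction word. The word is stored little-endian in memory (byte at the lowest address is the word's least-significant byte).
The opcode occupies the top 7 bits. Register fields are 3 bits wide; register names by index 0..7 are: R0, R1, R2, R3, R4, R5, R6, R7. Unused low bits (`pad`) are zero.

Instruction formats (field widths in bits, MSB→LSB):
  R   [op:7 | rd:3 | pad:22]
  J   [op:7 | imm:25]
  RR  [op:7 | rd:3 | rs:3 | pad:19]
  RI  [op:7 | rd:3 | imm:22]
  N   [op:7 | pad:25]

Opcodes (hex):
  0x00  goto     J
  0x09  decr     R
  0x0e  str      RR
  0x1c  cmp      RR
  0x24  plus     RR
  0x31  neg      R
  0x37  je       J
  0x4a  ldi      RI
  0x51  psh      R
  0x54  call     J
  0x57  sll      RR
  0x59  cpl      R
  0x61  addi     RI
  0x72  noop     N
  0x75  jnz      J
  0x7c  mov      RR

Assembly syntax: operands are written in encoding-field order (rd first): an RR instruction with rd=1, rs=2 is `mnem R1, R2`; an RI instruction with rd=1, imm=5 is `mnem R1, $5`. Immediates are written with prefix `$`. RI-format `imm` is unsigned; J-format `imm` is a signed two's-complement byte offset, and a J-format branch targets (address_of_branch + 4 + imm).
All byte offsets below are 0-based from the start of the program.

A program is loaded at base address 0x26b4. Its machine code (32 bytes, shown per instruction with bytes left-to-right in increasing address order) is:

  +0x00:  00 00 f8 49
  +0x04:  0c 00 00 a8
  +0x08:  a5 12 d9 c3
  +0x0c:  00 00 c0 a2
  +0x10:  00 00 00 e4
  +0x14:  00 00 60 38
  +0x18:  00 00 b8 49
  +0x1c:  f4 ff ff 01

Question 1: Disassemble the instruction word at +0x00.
plus R7, R7

off 0x00: read 00 00 f8 49 as little → 0x49f80000
  opcode bits[31:25]=0x24: plus/RR
  rd: (w>>22)&0x7=0x7 → R7
  rs: (w>>19)&0x7=0x7 → R7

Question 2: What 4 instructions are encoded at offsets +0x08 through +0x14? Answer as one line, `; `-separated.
[08] a5 12 d9 c3 → 0xc3d912a5
  opcode bits[31:25]=0x61: addi/RI
  [24:22] rd=7 = R7
  [21:0] imm=1643173 = $1643173
[0c] 00 00 c0 a2 → 0xa2c00000
  opcode bits[31:25]=0x51: psh/R
  [24:22] rd=3 = R3
[10] 00 00 00 e4 → 0xe4000000
  opcode bits[31:25]=0x72: noop/N
[14] 00 00 60 38 → 0x38600000
  opcode bits[31:25]=0x1c: cmp/RR
  [24:22] rd=1 = R1
  [21:19] rs=4 = R4

addi R7, $1643173; psh R3; noop; cmp R1, R4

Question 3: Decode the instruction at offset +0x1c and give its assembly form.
goto $-12

[1c] f4 ff ff 01 → 0x01fffff4
  opcode bits[31:25]=0x0: goto/J
  imm: (w>>0)&0x1ffffff=0x1fffff4 (s25→-12) → $-12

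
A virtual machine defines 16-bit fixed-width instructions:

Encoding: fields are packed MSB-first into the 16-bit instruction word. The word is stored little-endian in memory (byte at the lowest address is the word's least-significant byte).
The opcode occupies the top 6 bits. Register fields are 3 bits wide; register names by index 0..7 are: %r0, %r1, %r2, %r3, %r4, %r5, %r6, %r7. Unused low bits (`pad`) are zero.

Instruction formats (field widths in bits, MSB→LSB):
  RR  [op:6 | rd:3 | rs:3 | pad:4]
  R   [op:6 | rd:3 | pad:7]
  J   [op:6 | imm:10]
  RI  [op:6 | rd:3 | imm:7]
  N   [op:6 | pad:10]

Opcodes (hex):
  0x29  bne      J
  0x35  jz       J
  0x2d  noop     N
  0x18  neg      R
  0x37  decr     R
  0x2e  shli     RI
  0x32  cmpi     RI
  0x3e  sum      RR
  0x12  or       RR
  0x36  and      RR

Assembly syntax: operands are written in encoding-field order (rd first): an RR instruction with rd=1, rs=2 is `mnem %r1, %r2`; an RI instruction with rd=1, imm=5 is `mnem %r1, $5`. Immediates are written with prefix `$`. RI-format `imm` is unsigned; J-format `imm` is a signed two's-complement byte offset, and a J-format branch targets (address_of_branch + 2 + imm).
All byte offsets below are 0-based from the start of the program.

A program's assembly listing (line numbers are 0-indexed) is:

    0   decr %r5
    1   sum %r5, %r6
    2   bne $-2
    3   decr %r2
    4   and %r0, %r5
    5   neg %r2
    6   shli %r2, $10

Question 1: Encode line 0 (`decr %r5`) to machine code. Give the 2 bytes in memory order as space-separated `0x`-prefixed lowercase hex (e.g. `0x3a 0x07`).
0. decr fields op=0x37:6|rd=5:3|pad=0:7 → word de80h → 80 de

0x80 0xde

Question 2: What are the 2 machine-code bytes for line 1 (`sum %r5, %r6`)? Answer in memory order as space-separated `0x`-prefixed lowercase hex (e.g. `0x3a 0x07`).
0xe0 0xfa

line 1 (sum): pack op=0x3e:6|rd=5:3|rs=6:3|pad=0:4 = 0xfae0; little→ e0 fa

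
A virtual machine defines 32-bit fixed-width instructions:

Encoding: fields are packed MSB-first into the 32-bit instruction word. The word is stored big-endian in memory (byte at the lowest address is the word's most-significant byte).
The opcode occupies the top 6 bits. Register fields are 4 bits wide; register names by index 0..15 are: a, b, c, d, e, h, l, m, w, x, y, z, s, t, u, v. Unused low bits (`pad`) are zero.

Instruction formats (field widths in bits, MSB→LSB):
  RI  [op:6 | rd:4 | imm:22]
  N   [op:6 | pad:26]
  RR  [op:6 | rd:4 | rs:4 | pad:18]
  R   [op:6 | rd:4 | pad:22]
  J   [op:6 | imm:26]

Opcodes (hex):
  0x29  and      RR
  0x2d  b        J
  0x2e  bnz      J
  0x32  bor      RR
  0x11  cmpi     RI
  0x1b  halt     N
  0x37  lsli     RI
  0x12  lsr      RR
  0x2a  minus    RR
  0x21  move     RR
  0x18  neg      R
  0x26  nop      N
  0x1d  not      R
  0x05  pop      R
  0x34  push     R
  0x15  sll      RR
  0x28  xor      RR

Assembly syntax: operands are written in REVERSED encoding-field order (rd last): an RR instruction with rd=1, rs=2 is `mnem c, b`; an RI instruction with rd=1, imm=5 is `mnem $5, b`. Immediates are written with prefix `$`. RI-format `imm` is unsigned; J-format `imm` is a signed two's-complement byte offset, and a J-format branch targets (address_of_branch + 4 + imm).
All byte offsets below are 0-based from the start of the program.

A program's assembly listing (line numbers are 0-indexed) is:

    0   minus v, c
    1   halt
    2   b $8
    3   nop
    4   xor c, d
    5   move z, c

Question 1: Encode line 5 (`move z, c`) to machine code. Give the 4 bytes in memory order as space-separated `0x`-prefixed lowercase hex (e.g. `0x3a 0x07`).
line 5 (move): pack op=0x21:6|rd=2:4|rs=11:4|pad=0:18 = 0x84ac0000; big→ 84 ac 00 00

0x84 0xac 0x00 0x00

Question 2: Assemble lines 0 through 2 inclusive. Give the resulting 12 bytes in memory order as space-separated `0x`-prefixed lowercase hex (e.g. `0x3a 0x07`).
0xa8 0xbc 0x00 0x00 0x6c 0x00 0x00 0x00 0xb4 0x00 0x00 0x08

L0: minus op=0x2a:6|rd=2:4|rs=15:4|pad=0:18 ⇒ 0xa8bc0000 ⇒ big a8 bc 00 00
L1: halt op=0x1b:6|pad=0:26 ⇒ 0x6c000000 ⇒ big 6c 00 00 00
L2: b op=0x2d:6|imm=8:26 ⇒ 0xb4000008 ⇒ big b4 00 00 08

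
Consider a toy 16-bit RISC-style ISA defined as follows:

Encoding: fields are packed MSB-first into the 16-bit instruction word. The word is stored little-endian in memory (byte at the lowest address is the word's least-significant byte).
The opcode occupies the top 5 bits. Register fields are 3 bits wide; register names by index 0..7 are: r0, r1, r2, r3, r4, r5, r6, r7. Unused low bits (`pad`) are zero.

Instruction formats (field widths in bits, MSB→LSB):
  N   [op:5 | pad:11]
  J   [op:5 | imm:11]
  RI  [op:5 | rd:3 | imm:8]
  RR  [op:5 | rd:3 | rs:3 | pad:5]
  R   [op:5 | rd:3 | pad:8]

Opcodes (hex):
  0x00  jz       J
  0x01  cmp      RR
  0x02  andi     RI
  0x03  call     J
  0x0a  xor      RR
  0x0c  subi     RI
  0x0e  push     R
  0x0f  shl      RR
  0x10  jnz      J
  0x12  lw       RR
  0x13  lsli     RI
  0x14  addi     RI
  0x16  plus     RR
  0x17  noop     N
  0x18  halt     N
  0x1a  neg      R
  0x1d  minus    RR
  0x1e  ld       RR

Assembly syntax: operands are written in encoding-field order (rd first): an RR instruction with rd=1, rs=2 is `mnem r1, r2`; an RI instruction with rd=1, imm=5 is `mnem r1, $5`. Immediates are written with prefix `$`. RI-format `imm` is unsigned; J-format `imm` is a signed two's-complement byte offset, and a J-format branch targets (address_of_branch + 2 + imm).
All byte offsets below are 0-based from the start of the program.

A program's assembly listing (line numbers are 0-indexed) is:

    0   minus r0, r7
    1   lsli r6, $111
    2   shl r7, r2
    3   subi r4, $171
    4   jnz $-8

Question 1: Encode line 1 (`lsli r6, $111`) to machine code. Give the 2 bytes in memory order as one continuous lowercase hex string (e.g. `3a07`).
6f9e

L1: lsli op=0x13:5|rd=6:3|imm=111:8 ⇒ 0x9e6f ⇒ little 6f 9e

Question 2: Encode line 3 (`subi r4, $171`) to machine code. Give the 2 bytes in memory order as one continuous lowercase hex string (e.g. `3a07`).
ab64

line 3 (subi): pack op=0xc:5|rd=4:3|imm=171:8 = 0x64ab; little→ ab 64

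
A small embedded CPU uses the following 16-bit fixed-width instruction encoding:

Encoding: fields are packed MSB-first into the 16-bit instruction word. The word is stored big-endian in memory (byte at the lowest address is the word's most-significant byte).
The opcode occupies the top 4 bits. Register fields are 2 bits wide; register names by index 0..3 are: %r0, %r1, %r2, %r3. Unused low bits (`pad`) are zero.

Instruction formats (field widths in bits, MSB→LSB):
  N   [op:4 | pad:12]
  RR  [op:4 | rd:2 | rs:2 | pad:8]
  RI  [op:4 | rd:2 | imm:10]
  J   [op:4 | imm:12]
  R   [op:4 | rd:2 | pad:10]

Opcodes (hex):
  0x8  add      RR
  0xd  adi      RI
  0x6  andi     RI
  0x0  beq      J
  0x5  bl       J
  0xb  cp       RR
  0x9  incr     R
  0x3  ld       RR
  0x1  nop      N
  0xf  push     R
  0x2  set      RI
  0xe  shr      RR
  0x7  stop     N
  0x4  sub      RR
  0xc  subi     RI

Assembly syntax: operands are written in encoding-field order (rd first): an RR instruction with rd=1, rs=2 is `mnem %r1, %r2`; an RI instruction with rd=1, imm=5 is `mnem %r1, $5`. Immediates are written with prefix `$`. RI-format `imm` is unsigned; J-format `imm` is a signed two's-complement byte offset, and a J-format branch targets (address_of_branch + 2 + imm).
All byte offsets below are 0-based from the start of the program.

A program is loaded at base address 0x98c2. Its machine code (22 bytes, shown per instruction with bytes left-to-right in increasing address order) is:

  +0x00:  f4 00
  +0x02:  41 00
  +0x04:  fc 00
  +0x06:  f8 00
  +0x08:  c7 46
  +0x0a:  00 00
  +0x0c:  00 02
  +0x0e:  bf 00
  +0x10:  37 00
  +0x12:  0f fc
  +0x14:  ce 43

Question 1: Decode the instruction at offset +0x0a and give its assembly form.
@+0a  big-endian(00 00) = 0x0000
  opcode bits[15:12]=0x0: beq/J
  imm: (w>>0)&0xfff=0x0 → $0

beq $0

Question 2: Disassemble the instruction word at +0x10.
@+10  big-endian(37 00) = 0x3700
  opcode bits[15:12]=0x3: ld/RR
  rd@[11:10]=0x1 ⇒ %r1
  rs@[9:8]=0x3 ⇒ %r3

ld %r1, %r3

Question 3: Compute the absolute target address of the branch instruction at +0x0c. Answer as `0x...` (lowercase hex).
0x98d2

@+0c  big-endian(00 02) = 0x0002
  op=0x0002>>12=0x0 ⇒ beq (J)
  imm@[11:0]=0x2 ⇒ $2
  target = base 0x98c2 + off 0x0c + 2 + imm 2 = 0x98d2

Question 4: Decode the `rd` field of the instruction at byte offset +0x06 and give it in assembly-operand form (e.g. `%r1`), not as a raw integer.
%r2

off 0x06: read f8 00 as big → 0xf800
  top 4b → 0xf → push [R]
  rd@[11:10]=0x2 ⇒ %r2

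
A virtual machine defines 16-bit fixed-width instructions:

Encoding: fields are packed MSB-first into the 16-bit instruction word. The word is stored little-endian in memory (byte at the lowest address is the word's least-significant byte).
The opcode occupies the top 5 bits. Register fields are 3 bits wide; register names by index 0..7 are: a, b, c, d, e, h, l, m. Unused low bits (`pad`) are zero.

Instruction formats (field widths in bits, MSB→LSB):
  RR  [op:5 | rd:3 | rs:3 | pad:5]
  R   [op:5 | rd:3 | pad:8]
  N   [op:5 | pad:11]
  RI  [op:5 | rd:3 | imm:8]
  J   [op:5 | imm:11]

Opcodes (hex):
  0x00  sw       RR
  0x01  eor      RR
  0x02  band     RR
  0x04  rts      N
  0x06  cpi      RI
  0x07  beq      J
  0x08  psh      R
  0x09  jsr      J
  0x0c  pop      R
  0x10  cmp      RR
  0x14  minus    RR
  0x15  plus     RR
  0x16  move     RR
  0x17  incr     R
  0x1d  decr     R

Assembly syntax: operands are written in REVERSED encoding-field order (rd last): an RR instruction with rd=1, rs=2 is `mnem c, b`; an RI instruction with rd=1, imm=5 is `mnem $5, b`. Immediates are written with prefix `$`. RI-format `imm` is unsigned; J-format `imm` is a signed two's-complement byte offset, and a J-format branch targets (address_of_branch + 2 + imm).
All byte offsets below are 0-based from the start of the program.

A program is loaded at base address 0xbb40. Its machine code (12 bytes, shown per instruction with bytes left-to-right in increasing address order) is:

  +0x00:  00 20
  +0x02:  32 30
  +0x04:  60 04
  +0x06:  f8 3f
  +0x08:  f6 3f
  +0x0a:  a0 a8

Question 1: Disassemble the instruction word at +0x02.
cpi $50, a

+0x02: 32 30 ⇒ word 0x3032 (little)
  top 5b → 0x6 → cpi [RI]
  rd: (w>>8)&0x7=0x0 → a
  imm: (w>>0)&0xff=0x32 → $50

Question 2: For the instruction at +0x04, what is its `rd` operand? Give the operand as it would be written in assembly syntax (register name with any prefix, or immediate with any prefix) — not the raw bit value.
off 0x04: read 60 04 as little → 0x0460
  opcode bits[15:11]=0x0: sw/RR
  rd@[10:8]=0x4 ⇒ e
  rs@[7:5]=0x3 ⇒ d

e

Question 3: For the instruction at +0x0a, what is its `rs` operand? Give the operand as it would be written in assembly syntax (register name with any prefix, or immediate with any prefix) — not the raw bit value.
off 0x0a: read a0 a8 as little → 0xa8a0
  opcode bits[15:11]=0x15: plus/RR
  [10:8] rd=0 = a
  [7:5] rs=5 = h

h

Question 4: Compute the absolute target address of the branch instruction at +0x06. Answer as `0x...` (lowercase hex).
0xbb40

@+06  little-endian(f8 3f) = 0x3ff8
  opcode bits[15:11]=0x7: beq/J
  imm: (w>>0)&0x7ff=0x7f8 (s11→-8) → $-8
  target = base 0xbb40 + off 0x06 + 2 + imm -8 = 0xbb40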